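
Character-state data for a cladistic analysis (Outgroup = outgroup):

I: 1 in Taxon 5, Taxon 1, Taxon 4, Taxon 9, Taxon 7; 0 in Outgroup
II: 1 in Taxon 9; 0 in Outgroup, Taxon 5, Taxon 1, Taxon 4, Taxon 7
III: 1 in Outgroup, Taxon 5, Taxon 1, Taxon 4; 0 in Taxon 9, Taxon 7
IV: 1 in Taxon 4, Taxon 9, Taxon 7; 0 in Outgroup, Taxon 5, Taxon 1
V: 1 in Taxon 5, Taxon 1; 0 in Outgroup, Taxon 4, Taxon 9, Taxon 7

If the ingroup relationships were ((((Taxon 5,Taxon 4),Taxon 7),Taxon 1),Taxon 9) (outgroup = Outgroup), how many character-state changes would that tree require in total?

9

Map each character onto ((((Taxon 5,Taxon 4),Taxon 7),Taxon 1),Taxon 9) (rooted by Outgroup) and count the minimum state changes it requires (Fitch parsimony):
I: 1; II: 1; III: 2; IV: 3; V: 2.
Total tree length = 9.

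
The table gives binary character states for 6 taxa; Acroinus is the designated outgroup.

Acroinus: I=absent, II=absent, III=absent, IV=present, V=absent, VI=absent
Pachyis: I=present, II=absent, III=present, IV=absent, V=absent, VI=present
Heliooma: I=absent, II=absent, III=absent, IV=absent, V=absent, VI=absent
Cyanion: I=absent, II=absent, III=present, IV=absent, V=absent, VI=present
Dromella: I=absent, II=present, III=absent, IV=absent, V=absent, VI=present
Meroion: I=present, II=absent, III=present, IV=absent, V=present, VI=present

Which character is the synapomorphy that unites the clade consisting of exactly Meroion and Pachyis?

Character polarity is set by the outgroup: the derived state is whichever differs from the outgroup's state, so for IV the derived state is 'absent', and for the remaining characters it is 'present'.
I: derived state 'present' in Meroion and Pachyis only — synapomorphy for {Meroion, Pachyis}.
II: derived state 'present' in Dromella only — an autapomorphy, so it tells us nothing about relationships among taxa.
III (derived state 'present') is shared by Cyanion, Meroion, and Pachyis — a synapomorphy uniting that clade.
All ingroup taxa share the derived state 'absent' for IV; it defines the ingroup but does not resolve relationships within it.
V: derived state 'present' in Meroion only — an autapomorphy, so it tells us nothing about relationships among taxa.
VI (derived state 'present') is shared by Cyanion, Dromella, Meroion, and Pachyis — a synapomorphy uniting that clade.
Most parsimonious ingroup topology: ((((Pachyis,Meroion),Cyanion),Dromella),Heliooma).
The clade {Meroion, Pachyis} is supported by I: its derived state 'present' occurs in exactly those taxa and in no other taxon (including the outgroup).

I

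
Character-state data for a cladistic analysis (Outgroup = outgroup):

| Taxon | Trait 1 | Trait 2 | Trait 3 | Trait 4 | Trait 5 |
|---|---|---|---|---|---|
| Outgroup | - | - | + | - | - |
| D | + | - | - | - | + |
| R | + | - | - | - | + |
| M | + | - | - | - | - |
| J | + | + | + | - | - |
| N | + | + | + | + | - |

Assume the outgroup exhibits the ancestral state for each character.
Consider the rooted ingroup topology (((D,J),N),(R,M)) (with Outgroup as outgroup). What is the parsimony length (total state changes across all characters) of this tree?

8

Map each character onto (((D,J),N),(R,M)) (rooted by Outgroup) and count the minimum state changes it requires (Fitch parsimony):
Trait 1: 1; Trait 2: 2; Trait 3: 2; Trait 4: 1; Trait 5: 2.
Total tree length = 8.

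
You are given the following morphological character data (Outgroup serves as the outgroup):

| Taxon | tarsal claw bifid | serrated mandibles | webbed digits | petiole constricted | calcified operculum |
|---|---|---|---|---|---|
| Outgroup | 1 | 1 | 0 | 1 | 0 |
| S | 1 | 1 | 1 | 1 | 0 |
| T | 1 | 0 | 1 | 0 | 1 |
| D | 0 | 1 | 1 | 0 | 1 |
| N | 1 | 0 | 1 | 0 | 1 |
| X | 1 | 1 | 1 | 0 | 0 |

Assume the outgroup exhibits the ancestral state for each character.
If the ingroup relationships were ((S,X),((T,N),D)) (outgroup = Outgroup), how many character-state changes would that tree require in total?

Map each character onto ((S,X),((T,N),D)) (rooted by Outgroup) and count the minimum state changes it requires (Fitch parsimony):
tarsal claw bifid: 1; serrated mandibles: 1; webbed digits: 1; petiole constricted: 2; calcified operculum: 1.
Total tree length = 6.

6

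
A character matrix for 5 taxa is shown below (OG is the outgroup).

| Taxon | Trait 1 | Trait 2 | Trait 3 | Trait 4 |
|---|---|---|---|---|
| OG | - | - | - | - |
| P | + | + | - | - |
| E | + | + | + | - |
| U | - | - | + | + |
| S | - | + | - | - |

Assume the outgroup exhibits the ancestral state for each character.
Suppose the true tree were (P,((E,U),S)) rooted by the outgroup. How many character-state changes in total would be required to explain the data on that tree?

6

Map each character onto (P,((E,U),S)) (rooted by OG) and count the minimum state changes it requires (Fitch parsimony):
Trait 1: 2; Trait 2: 2; Trait 3: 1; Trait 4: 1.
Total tree length = 6.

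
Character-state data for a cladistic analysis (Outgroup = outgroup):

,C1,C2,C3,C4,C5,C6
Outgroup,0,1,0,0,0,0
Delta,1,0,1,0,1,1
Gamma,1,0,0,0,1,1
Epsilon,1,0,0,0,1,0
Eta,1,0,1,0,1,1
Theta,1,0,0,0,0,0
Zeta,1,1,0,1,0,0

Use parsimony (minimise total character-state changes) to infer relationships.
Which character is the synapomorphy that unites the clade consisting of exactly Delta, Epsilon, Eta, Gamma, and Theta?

C2

Character polarity is set by the outgroup: the derived state is whichever differs from the outgroup's state, so for C2 the derived state is '0', and for the remaining characters it is '1'.
All ingroup taxa share the derived state '1' for C1; it defines the ingroup but does not resolve relationships within it.
C2 (derived state '0') is shared by Delta, Epsilon, Eta, Gamma, and Theta — a synapomorphy uniting that clade.
C3: derived state '1' in Delta and Eta only — synapomorphy for {Delta, Eta}.
C4 (derived state '1') is unique to Zeta (autapomorphy; uninformative for grouping).
C5 (derived state '1') is shared by Delta, Epsilon, Eta, and Gamma — a synapomorphy uniting that clade.
C6 (derived state '1') is shared by Delta, Eta, and Gamma — a synapomorphy uniting that clade.
Most parsimonious ingroup topology: (((((Delta,Eta),Gamma),Epsilon),Theta),Zeta).
The clade {Delta, Epsilon, Eta, Gamma, Theta} is supported by C2: its derived state '0' occurs in exactly those taxa and in no other taxon (including the outgroup).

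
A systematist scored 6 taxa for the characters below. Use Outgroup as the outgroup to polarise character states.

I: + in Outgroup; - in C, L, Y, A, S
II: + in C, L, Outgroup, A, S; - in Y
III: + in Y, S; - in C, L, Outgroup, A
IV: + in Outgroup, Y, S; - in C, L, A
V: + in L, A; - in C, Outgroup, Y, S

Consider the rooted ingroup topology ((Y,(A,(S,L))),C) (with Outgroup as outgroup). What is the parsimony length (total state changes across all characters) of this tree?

Map each character onto ((Y,(A,(S,L))),C) (rooted by Outgroup) and count the minimum state changes it requires (Fitch parsimony):
I: 1; II: 1; III: 2; IV: 3; V: 2.
Total tree length = 9.

9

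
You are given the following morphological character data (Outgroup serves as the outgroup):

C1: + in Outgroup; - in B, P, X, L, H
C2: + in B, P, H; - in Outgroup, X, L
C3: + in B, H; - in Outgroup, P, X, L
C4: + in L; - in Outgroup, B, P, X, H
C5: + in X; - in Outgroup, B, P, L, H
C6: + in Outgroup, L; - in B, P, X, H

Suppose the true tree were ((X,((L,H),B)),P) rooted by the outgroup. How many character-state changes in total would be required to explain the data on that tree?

Map each character onto ((X,((L,H),B)),P) (rooted by Outgroup) and count the minimum state changes it requires (Fitch parsimony):
C1: 1; C2: 3; C3: 2; C4: 1; C5: 1; C6: 2.
Total tree length = 10.

10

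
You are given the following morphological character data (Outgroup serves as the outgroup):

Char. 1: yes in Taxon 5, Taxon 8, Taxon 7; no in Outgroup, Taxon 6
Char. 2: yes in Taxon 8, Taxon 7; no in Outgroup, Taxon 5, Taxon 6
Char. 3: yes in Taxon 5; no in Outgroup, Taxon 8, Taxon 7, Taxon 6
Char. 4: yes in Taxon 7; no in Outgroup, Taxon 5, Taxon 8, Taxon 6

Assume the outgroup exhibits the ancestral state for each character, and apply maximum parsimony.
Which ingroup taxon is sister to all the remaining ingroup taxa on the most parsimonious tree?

The outgroup has state 'no' for every character, so 'yes' is the derived state throughout.
Only Taxon 5, Taxon 7, and Taxon 8 show the derived state 'yes' for Char. 1, supporting them as a clade.
Char. 2 (derived state 'yes') is shared by Taxon 7 and Taxon 8 — a synapomorphy uniting that clade.
Char. 3: derived state 'yes' in Taxon 5 only — an autapomorphy, so it tells us nothing about relationships among taxa.
Char. 4: derived state 'yes' in Taxon 7 only — an autapomorphy, so it tells us nothing about relationships among taxa.
Most parsimonious ingroup topology: ((Taxon 5,(Taxon 8,Taxon 7)),Taxon 6).
Taxon 6 is sister to the clade containing all other ingroup taxa, so it is the earliest-diverging (most basal) ingroup lineage.

Taxon 6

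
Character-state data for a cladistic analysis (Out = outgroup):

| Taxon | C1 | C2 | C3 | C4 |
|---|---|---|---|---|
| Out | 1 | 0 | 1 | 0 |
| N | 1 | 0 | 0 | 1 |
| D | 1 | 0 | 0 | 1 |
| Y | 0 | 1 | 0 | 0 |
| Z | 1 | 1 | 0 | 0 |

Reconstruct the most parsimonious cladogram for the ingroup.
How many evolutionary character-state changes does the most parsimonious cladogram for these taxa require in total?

4

Character polarity is set by the outgroup: the derived state is whichever differs from the outgroup's state, so for C1, C3 the derived state is '0', and for the remaining characters it is '1'.
C1 (derived state '0') is unique to Y (autapomorphy; uninformative for grouping).
Only Y and Z show the derived state '1' for C2, supporting them as a clade.
C3 (derived state '0') is shared by all ingroup taxa — unites the whole ingroup.
C4: derived state '1' in D and N only — synapomorphy for {D, N}.
Most parsimonious ingroup topology: ((N,D),(Y,Z)).
Changes per character on this tree: C1: 1; C2: 1; C3: 1; C4: 1.
Total = 4.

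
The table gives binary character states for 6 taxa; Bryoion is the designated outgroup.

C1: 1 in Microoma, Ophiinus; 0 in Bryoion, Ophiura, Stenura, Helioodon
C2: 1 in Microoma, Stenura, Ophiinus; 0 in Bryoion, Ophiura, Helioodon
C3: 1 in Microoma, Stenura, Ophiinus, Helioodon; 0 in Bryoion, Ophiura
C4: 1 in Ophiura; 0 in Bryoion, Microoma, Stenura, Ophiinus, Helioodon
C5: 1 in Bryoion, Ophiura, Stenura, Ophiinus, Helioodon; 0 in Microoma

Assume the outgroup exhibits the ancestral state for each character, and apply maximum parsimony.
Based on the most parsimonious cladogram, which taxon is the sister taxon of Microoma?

Ophiinus

Character polarity is set by the outgroup: the derived state is whichever differs from the outgroup's state, so for C5 the derived state is '0', and for the remaining characters it is '1'.
C1 (derived state '1') is shared by Microoma and Ophiinus — a synapomorphy uniting that clade.
C2: derived state '1' in Microoma, Ophiinus, and Stenura only — synapomorphy for {Microoma, Ophiinus, Stenura}.
C3: derived state '1' in Helioodon, Microoma, Ophiinus, and Stenura only — synapomorphy for {Helioodon, Microoma, Ophiinus, Stenura}.
C4: derived state '1' in Ophiura only — an autapomorphy, so it tells us nothing about relationships among taxa.
C5: derived state '0' in Microoma only — an autapomorphy, so it tells us nothing about relationships among taxa.
Most parsimonious ingroup topology: ((((Microoma,Ophiinus),Stenura),Helioodon),Ophiura).
Microoma and Ophiinus form a cherry on this tree, so they are sister taxa.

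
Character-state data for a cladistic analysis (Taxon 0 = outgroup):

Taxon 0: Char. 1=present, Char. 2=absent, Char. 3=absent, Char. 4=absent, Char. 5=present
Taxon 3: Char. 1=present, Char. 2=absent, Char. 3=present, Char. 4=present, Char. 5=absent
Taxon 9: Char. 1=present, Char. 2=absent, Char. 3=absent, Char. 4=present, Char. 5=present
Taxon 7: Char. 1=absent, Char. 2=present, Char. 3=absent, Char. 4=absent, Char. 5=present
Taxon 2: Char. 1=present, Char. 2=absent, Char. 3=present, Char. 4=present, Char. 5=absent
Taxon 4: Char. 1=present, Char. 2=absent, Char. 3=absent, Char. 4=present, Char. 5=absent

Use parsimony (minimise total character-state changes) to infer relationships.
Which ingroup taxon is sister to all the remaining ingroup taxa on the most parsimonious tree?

Character polarity is set by the outgroup: the derived state is whichever differs from the outgroup's state, so for Char. 1, Char. 5 the derived state is 'absent', and for the remaining characters it is 'present'.
Char. 1 (derived state 'absent') is unique to Taxon 7 (autapomorphy; uninformative for grouping).
Char. 2: derived state 'present' in Taxon 7 only — an autapomorphy, so it tells us nothing about relationships among taxa.
Only Taxon 2 and Taxon 3 show the derived state 'present' for Char. 3, supporting them as a clade.
Only Taxon 2, Taxon 3, Taxon 4, and Taxon 9 show the derived state 'present' for Char. 4, supporting them as a clade.
Char. 5: derived state 'absent' in Taxon 2, Taxon 3, and Taxon 4 only — synapomorphy for {Taxon 2, Taxon 3, Taxon 4}.
Most parsimonious ingroup topology: ((((Taxon 3,Taxon 2),Taxon 4),Taxon 9),Taxon 7).
Taxon 7 is sister to the clade containing all other ingroup taxa, so it is the earliest-diverging (most basal) ingroup lineage.

Taxon 7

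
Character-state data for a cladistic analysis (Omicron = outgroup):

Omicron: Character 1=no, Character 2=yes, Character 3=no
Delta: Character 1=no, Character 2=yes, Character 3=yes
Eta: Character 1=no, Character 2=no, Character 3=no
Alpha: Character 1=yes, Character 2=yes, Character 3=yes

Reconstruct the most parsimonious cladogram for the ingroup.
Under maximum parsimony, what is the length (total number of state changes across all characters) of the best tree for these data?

Character polarity is set by the outgroup: the derived state is whichever differs from the outgroup's state, so for Character 2 the derived state is 'no', and for the remaining characters it is 'yes'.
Character 1 (derived state 'yes') is unique to Alpha (autapomorphy; uninformative for grouping).
Character 2: derived state 'no' in Eta only — an autapomorphy, so it tells us nothing about relationships among taxa.
Only Alpha and Delta show the derived state 'yes' for Character 3, supporting them as a clade.
Most parsimonious ingroup topology: ((Delta,Alpha),Eta).
Changes per character on this tree: Character 1: 1; Character 2: 1; Character 3: 1.
Total = 3.

3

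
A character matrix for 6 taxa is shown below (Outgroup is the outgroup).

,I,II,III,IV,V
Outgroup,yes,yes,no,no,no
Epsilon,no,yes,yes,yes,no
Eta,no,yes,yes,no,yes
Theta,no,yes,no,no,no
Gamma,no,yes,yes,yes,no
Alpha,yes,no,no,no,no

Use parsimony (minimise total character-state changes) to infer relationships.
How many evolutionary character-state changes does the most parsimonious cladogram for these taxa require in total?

5

Character polarity is set by the outgroup: the derived state is whichever differs from the outgroup's state, so for I, II the derived state is 'no', and for the remaining characters it is 'yes'.
Only Epsilon, Eta, Gamma, and Theta show the derived state 'no' for I, supporting them as a clade.
II: derived state 'no' in Alpha only — an autapomorphy, so it tells us nothing about relationships among taxa.
III (derived state 'yes') is shared by Epsilon, Eta, and Gamma — a synapomorphy uniting that clade.
IV (derived state 'yes') is shared by Epsilon and Gamma — a synapomorphy uniting that clade.
V (derived state 'yes') is unique to Eta (autapomorphy; uninformative for grouping).
Most parsimonious ingroup topology: ((((Epsilon,Gamma),Eta),Theta),Alpha).
Changes per character on this tree: I: 1; II: 1; III: 1; IV: 1; V: 1.
Total = 5.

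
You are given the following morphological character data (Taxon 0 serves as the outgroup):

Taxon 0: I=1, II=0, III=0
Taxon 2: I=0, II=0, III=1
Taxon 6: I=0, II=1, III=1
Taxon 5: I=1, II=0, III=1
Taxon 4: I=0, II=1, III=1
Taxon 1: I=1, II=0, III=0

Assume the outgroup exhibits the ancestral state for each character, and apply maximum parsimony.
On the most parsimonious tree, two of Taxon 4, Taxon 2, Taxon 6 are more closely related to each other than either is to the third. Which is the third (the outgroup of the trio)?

Taxon 2

Character polarity is set by the outgroup: the derived state is whichever differs from the outgroup's state, so for I the derived state is '0', and for the remaining characters it is '1'.
I (derived state '0') is shared by Taxon 2, Taxon 4, and Taxon 6 — a synapomorphy uniting that clade.
II (derived state '1') is shared by Taxon 4 and Taxon 6 — a synapomorphy uniting that clade.
III: derived state '1' in Taxon 2, Taxon 4, Taxon 5, and Taxon 6 only — synapomorphy for {Taxon 2, Taxon 4, Taxon 5, Taxon 6}.
Most parsimonious ingroup topology: (((Taxon 2,(Taxon 6,Taxon 4)),Taxon 5),Taxon 1).
Taxon 4 and Taxon 6 share a more recent common ancestor with each other than either does with Taxon 2, so Taxon 2 is the least closely related of the three.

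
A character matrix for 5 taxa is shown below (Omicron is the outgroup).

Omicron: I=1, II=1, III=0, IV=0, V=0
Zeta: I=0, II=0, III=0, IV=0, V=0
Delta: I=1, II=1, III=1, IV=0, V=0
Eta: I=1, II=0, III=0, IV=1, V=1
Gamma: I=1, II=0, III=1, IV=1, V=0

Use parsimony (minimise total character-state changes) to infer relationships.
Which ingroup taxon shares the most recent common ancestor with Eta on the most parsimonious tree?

Gamma

Character polarity is set by the outgroup: the derived state is whichever differs from the outgroup's state, so for I, II the derived state is '0', and for the remaining characters it is '1'.
I (derived state '0') is unique to Zeta (autapomorphy; uninformative for grouping).
Only Eta, Gamma, and Zeta show the derived state '0' for II, supporting them as a clade.
III groups Delta and Gamma, which is incompatible with the clades supported by the remaining characters; treating it as convergent (homoplasy) costs fewer steps than any alternative tree.
IV (derived state '1') is shared by Eta and Gamma — a synapomorphy uniting that clade.
V: derived state '1' in Eta only — an autapomorphy, so it tells us nothing about relationships among taxa.
Most parsimonious ingroup topology: ((Zeta,(Eta,Gamma)),Delta).
Eta and Gamma form a cherry on this tree, so they are sister taxa.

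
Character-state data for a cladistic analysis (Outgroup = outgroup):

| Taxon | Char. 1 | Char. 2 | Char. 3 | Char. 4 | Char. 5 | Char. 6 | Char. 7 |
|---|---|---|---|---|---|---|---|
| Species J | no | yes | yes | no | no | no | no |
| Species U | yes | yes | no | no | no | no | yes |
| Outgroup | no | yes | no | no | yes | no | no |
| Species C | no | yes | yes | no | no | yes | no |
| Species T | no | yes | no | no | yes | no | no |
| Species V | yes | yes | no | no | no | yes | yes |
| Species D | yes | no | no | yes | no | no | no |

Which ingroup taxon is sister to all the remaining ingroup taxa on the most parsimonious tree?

Character polarity is set by the outgroup: the derived state is whichever differs from the outgroup's state, so for Char. 2, Char. 5 the derived state is 'no', and for the remaining characters it is 'yes'.
Char. 1: derived state 'yes' in Species D, Species U, and Species V only — synapomorphy for {Species D, Species U, Species V}.
Char. 2: derived state 'no' in Species D only — an autapomorphy, so it tells us nothing about relationships among taxa.
Char. 3: derived state 'yes' in Species C and Species J only — synapomorphy for {Species C, Species J}.
Char. 4: derived state 'yes' in Species D only — an autapomorphy, so it tells us nothing about relationships among taxa.
Only Species C, Species D, Species J, Species U, and Species V show the derived state 'no' for Char. 5, supporting them as a clade.
Char. 6 (state 'yes') occurs in Species C and Species V but conflicts with the nesting implied by the other characters — most parsimoniously interpreted as homoplasy.
Only Species U and Species V show the derived state 'yes' for Char. 7, supporting them as a clade.
Most parsimonious ingroup topology: (((Species J,Species C),((Species U,Species V),Species D)),Species T).
Species T is sister to the clade containing all other ingroup taxa, so it is the earliest-diverging (most basal) ingroup lineage.

Species T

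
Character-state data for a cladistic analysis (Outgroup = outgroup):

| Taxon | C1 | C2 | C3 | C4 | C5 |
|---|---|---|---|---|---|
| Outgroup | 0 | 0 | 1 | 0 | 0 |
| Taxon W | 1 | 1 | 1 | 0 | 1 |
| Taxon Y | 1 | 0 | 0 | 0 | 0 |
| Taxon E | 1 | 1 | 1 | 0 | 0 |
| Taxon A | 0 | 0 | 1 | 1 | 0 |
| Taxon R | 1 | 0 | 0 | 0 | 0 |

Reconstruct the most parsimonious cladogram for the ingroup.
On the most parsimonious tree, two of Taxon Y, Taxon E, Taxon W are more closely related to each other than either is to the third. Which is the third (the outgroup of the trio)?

Character polarity is set by the outgroup: the derived state is whichever differs from the outgroup's state, so for C3 the derived state is '0', and for the remaining characters it is '1'.
C1 (derived state '1') is shared by Taxon E, Taxon R, Taxon W, and Taxon Y — a synapomorphy uniting that clade.
Only Taxon E and Taxon W show the derived state '1' for C2, supporting them as a clade.
C3: derived state '0' in Taxon R and Taxon Y only — synapomorphy for {Taxon R, Taxon Y}.
C4: derived state '1' in Taxon A only — an autapomorphy, so it tells us nothing about relationships among taxa.
C5 (derived state '1') is unique to Taxon W (autapomorphy; uninformative for grouping).
Most parsimonious ingroup topology: (((Taxon W,Taxon E),(Taxon Y,Taxon R)),Taxon A).
Taxon W and Taxon E share a more recent common ancestor with each other than either does with Taxon Y, so Taxon Y is the least closely related of the three.

Taxon Y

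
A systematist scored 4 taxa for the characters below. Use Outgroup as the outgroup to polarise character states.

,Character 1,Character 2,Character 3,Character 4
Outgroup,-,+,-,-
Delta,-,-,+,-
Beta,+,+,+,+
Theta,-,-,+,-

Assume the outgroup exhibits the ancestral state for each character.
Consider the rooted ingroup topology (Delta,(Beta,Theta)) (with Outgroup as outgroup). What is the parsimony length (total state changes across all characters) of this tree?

Map each character onto (Delta,(Beta,Theta)) (rooted by Outgroup) and count the minimum state changes it requires (Fitch parsimony):
Character 1: 1; Character 2: 2; Character 3: 1; Character 4: 1.
Total tree length = 5.

5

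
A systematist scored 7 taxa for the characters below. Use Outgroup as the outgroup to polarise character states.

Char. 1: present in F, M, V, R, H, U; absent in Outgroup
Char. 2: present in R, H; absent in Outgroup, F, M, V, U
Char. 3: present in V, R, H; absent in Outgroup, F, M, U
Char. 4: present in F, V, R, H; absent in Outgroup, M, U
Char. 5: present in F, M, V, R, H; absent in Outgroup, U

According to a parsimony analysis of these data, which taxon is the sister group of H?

R

The outgroup has state 'absent' for every character, so 'present' is the derived state throughout.
All ingroup taxa share the derived state 'present' for Char. 1; it defines the ingroup but does not resolve relationships within it.
Char. 2 (derived state 'present') is shared by H and R — a synapomorphy uniting that clade.
Only H, R, and V show the derived state 'present' for Char. 3, supporting them as a clade.
Char. 4 (derived state 'present') is shared by F, H, R, and V — a synapomorphy uniting that clade.
Only F, H, M, R, and V show the derived state 'present' for Char. 5, supporting them as a clade.
Most parsimonious ingroup topology: (((F,(V,(R,H))),M),U).
H and R form a cherry on this tree, so they are sister taxa.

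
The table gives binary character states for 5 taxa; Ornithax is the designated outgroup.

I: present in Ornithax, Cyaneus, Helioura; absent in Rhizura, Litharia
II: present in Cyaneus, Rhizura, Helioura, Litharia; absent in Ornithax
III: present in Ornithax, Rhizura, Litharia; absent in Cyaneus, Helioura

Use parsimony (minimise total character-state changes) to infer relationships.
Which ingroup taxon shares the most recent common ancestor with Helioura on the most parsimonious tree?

Cyaneus

Character polarity is set by the outgroup: the derived state is whichever differs from the outgroup's state, so for I, III the derived state is 'absent', and for the remaining characters it is 'present'.
I (derived state 'absent') is shared by Litharia and Rhizura — a synapomorphy uniting that clade.
II (derived state 'present') is shared by all ingroup taxa — unites the whole ingroup.
Only Cyaneus and Helioura show the derived state 'absent' for III, supporting them as a clade.
Most parsimonious ingroup topology: ((Litharia,Rhizura),(Cyaneus,Helioura)).
Helioura and Cyaneus form a cherry on this tree, so they are sister taxa.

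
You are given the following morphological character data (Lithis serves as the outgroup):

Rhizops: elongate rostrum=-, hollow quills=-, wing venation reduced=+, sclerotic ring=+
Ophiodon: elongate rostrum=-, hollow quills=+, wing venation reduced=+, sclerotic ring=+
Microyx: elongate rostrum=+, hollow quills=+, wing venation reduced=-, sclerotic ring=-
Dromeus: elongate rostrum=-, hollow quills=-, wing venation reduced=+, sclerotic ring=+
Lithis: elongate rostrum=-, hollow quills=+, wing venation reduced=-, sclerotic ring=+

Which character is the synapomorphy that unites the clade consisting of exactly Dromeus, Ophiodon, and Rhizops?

Character polarity is set by the outgroup: the derived state is whichever differs from the outgroup's state, so for hollow quills, sclerotic ring the derived state is '-', and for the remaining characters it is '+'.
elongate rostrum (derived state '+') is unique to Microyx (autapomorphy; uninformative for grouping).
hollow quills (derived state '-') is shared by Dromeus and Rhizops — a synapomorphy uniting that clade.
wing venation reduced: derived state '+' in Dromeus, Ophiodon, and Rhizops only — synapomorphy for {Dromeus, Ophiodon, Rhizops}.
sclerotic ring: derived state '-' in Microyx only — an autapomorphy, so it tells us nothing about relationships among taxa.
Most parsimonious ingroup topology: ((Ophiodon,(Dromeus,Rhizops)),Microyx).
The clade {Dromeus, Ophiodon, Rhizops} is supported by wing venation reduced: its derived state '+' occurs in exactly those taxa and in no other taxon (including the outgroup).

wing venation reduced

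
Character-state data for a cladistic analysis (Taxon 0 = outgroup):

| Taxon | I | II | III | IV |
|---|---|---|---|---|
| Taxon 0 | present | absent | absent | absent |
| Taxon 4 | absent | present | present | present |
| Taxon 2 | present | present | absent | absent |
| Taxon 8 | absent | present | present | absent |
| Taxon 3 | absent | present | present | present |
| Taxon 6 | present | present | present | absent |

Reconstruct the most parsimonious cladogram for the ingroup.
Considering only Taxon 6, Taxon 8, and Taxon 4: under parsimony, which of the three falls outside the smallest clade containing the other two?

Character polarity is set by the outgroup: the derived state is whichever differs from the outgroup's state, so for I the derived state is 'absent', and for the remaining characters it is 'present'.
I: derived state 'absent' in Taxon 3, Taxon 4, and Taxon 8 only — synapomorphy for {Taxon 3, Taxon 4, Taxon 8}.
All ingroup taxa share the derived state 'present' for II; it defines the ingroup but does not resolve relationships within it.
III: derived state 'present' in Taxon 3, Taxon 4, Taxon 6, and Taxon 8 only — synapomorphy for {Taxon 3, Taxon 4, Taxon 6, Taxon 8}.
IV (derived state 'present') is shared by Taxon 3 and Taxon 4 — a synapomorphy uniting that clade.
Most parsimonious ingroup topology: ((((Taxon 4,Taxon 3),Taxon 8),Taxon 6),Taxon 2).
Taxon 4 and Taxon 8 share a more recent common ancestor with each other than either does with Taxon 6, so Taxon 6 is the least closely related of the three.

Taxon 6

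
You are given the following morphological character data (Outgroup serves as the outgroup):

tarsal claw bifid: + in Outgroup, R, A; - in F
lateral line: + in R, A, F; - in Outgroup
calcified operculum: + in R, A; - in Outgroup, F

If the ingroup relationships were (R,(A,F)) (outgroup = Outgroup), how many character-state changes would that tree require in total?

4

Map each character onto (R,(A,F)) (rooted by Outgroup) and count the minimum state changes it requires (Fitch parsimony):
tarsal claw bifid: 1; lateral line: 1; calcified operculum: 2.
Total tree length = 4.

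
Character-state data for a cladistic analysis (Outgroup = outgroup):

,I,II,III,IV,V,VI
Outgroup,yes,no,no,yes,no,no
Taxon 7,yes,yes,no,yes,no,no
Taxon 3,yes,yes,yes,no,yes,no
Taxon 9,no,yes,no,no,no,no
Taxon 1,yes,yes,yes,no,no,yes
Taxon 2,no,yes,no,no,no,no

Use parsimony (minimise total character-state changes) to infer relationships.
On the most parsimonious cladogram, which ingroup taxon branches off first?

Taxon 7

Character polarity is set by the outgroup: the derived state is whichever differs from the outgroup's state, so for I, IV the derived state is 'no', and for the remaining characters it is 'yes'.
Only Taxon 2 and Taxon 9 show the derived state 'no' for I, supporting them as a clade.
II (derived state 'yes') is shared by all ingroup taxa — unites the whole ingroup.
III: derived state 'yes' in Taxon 1 and Taxon 3 only — synapomorphy for {Taxon 1, Taxon 3}.
IV: derived state 'no' in Taxon 1, Taxon 2, Taxon 3, and Taxon 9 only — synapomorphy for {Taxon 1, Taxon 2, Taxon 3, Taxon 9}.
V: derived state 'yes' in Taxon 3 only — an autapomorphy, so it tells us nothing about relationships among taxa.
VI: derived state 'yes' in Taxon 1 only — an autapomorphy, so it tells us nothing about relationships among taxa.
Most parsimonious ingroup topology: (Taxon 7,((Taxon 3,Taxon 1),(Taxon 9,Taxon 2))).
Taxon 7 is sister to the clade containing all other ingroup taxa, so it is the earliest-diverging (most basal) ingroup lineage.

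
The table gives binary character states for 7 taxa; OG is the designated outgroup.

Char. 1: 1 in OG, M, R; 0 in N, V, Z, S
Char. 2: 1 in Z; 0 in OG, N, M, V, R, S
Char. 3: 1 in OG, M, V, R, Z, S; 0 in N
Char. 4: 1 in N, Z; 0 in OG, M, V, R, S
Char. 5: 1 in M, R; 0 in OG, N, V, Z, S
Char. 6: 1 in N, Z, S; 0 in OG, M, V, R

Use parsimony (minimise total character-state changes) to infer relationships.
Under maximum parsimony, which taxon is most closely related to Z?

Character polarity is set by the outgroup: the derived state is whichever differs from the outgroup's state, so for Char. 1, Char. 3 the derived state is '0', and for the remaining characters it is '1'.
Char. 1 (derived state '0') is shared by N, S, V, and Z — a synapomorphy uniting that clade.
Char. 2 (derived state '1') is unique to Z (autapomorphy; uninformative for grouping).
Char. 3: derived state '0' in N only — an autapomorphy, so it tells us nothing about relationships among taxa.
Only N and Z show the derived state '1' for Char. 4, supporting them as a clade.
Char. 5 (derived state '1') is shared by M and R — a synapomorphy uniting that clade.
Char. 6 (derived state '1') is shared by N, S, and Z — a synapomorphy uniting that clade.
Most parsimonious ingroup topology: ((((N,Z),S),V),(M,R)).
Z and N form a cherry on this tree, so they are sister taxa.

N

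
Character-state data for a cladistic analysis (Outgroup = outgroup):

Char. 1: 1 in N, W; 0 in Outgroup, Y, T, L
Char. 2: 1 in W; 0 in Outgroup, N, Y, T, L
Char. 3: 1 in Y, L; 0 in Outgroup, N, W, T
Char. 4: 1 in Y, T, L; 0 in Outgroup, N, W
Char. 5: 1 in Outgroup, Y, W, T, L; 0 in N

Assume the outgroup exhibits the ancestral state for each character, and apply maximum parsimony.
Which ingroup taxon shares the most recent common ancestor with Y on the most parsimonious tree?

Character polarity is set by the outgroup: the derived state is whichever differs from the outgroup's state, so for Char. 5 the derived state is '0', and for the remaining characters it is '1'.
Only N and W show the derived state '1' for Char. 1, supporting them as a clade.
Char. 2 (derived state '1') is unique to W (autapomorphy; uninformative for grouping).
Char. 3 (derived state '1') is shared by L and Y — a synapomorphy uniting that clade.
Char. 4: derived state '1' in L, T, and Y only — synapomorphy for {L, T, Y}.
Char. 5: derived state '0' in N only — an autapomorphy, so it tells us nothing about relationships among taxa.
Most parsimonious ingroup topology: ((N,W),((Y,L),T)).
Y and L form a cherry on this tree, so they are sister taxa.

L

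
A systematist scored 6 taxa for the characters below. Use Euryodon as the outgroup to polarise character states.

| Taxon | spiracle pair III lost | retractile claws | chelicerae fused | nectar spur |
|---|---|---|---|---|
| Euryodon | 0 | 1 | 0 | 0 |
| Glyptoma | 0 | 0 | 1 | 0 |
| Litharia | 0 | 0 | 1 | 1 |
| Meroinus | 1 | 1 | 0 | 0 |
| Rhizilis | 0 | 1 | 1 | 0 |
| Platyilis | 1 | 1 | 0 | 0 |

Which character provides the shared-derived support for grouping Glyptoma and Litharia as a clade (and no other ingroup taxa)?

retractile claws

Character polarity is set by the outgroup: the derived state is whichever differs from the outgroup's state, so for retractile claws the derived state is '0', and for the remaining characters it is '1'.
spiracle pair III lost (derived state '1') is shared by Meroinus and Platyilis — a synapomorphy uniting that clade.
retractile claws: derived state '0' in Glyptoma and Litharia only — synapomorphy for {Glyptoma, Litharia}.
chelicerae fused (derived state '1') is shared by Glyptoma, Litharia, and Rhizilis — a synapomorphy uniting that clade.
nectar spur (derived state '1') is unique to Litharia (autapomorphy; uninformative for grouping).
Most parsimonious ingroup topology: (((Glyptoma,Litharia),Rhizilis),(Meroinus,Platyilis)).
The clade {Glyptoma, Litharia} is supported by retractile claws: its derived state '0' occurs in exactly those taxa and in no other taxon (including the outgroup).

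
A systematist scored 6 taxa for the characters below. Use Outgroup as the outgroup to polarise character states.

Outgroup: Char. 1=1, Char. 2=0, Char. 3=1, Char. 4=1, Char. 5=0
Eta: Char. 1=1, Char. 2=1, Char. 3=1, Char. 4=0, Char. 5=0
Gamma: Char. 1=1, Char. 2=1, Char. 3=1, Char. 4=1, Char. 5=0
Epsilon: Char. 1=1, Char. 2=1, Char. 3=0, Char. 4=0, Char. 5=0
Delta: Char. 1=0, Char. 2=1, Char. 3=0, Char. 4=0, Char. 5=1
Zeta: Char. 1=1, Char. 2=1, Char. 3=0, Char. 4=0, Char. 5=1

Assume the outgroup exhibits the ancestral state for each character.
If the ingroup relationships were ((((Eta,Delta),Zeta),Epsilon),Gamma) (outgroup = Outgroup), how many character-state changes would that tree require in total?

Map each character onto ((((Eta,Delta),Zeta),Epsilon),Gamma) (rooted by Outgroup) and count the minimum state changes it requires (Fitch parsimony):
Char. 1: 1; Char. 2: 1; Char. 3: 2; Char. 4: 1; Char. 5: 2.
Total tree length = 7.

7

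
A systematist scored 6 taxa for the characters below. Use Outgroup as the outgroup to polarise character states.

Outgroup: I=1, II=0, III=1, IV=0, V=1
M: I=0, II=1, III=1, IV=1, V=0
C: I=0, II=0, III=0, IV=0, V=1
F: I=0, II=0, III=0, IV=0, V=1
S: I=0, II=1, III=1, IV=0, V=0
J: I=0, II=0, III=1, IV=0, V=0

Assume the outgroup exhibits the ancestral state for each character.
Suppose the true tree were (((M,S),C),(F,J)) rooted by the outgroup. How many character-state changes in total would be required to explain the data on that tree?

7

Map each character onto (((M,S),C),(F,J)) (rooted by Outgroup) and count the minimum state changes it requires (Fitch parsimony):
I: 1; II: 1; III: 2; IV: 1; V: 2.
Total tree length = 7.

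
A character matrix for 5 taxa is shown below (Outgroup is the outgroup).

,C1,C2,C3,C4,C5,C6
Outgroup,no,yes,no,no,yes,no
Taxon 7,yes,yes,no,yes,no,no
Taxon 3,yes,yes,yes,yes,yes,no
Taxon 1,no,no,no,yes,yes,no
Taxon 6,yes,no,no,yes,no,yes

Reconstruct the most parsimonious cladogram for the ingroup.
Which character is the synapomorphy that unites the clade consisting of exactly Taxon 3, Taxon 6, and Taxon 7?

C1

Character polarity is set by the outgroup: the derived state is whichever differs from the outgroup's state, so for C2, C5 the derived state is 'no', and for the remaining characters it is 'yes'.
Only Taxon 3, Taxon 6, and Taxon 7 show the derived state 'yes' for C1, supporting them as a clade.
C2 (state 'no') occurs in Taxon 1 and Taxon 6 but conflicts with the nesting implied by the other characters — most parsimoniously interpreted as homoplasy.
C3: derived state 'yes' in Taxon 3 only — an autapomorphy, so it tells us nothing about relationships among taxa.
All ingroup taxa share the derived state 'yes' for C4; it defines the ingroup but does not resolve relationships within it.
C5: derived state 'no' in Taxon 6 and Taxon 7 only — synapomorphy for {Taxon 6, Taxon 7}.
C6: derived state 'yes' in Taxon 6 only — an autapomorphy, so it tells us nothing about relationships among taxa.
Most parsimonious ingroup topology: (((Taxon 7,Taxon 6),Taxon 3),Taxon 1).
The clade {Taxon 3, Taxon 6, Taxon 7} is supported by C1: its derived state 'yes' occurs in exactly those taxa and in no other taxon (including the outgroup).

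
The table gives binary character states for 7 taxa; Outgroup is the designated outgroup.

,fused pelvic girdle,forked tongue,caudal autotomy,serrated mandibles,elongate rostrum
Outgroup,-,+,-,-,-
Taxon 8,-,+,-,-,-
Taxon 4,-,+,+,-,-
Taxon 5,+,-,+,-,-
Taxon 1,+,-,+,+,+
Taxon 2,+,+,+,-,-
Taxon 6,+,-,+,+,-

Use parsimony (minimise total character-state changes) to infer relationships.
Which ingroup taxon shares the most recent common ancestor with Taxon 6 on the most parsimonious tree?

Taxon 1

Character polarity is set by the outgroup: the derived state is whichever differs from the outgroup's state, so for forked tongue the derived state is '-', and for the remaining characters it is '+'.
fused pelvic girdle (derived state '+') is shared by Taxon 1, Taxon 2, Taxon 5, and Taxon 6 — a synapomorphy uniting that clade.
forked tongue: derived state '-' in Taxon 1, Taxon 5, and Taxon 6 only — synapomorphy for {Taxon 1, Taxon 5, Taxon 6}.
caudal autotomy: derived state '+' in Taxon 1, Taxon 2, Taxon 4, Taxon 5, and Taxon 6 only — synapomorphy for {Taxon 1, Taxon 2, Taxon 4, Taxon 5, Taxon 6}.
serrated mandibles: derived state '+' in Taxon 1 and Taxon 6 only — synapomorphy for {Taxon 1, Taxon 6}.
elongate rostrum: derived state '+' in Taxon 1 only — an autapomorphy, so it tells us nothing about relationships among taxa.
Most parsimonious ingroup topology: (Taxon 8,(Taxon 4,((Taxon 5,(Taxon 1,Taxon 6)),Taxon 2))).
Taxon 6 and Taxon 1 form a cherry on this tree, so they are sister taxa.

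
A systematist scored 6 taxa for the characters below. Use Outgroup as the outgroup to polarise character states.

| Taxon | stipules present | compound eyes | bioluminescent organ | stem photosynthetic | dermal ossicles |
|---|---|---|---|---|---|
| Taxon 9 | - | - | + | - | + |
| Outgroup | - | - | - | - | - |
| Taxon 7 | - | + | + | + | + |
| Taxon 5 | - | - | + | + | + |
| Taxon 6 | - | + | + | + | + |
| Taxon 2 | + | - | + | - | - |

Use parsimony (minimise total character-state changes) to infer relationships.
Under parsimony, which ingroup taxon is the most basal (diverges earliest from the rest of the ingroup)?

The outgroup has state '-' for every character, so '+' is the derived state throughout.
stipules present: derived state '+' in Taxon 2 only — an autapomorphy, so it tells us nothing about relationships among taxa.
compound eyes (derived state '+') is shared by Taxon 6 and Taxon 7 — a synapomorphy uniting that clade.
All ingroup taxa share the derived state '+' for bioluminescent organ; it defines the ingroup but does not resolve relationships within it.
stem photosynthetic: derived state '+' in Taxon 5, Taxon 6, and Taxon 7 only — synapomorphy for {Taxon 5, Taxon 6, Taxon 7}.
dermal ossicles (derived state '+') is shared by Taxon 5, Taxon 6, Taxon 7, and Taxon 9 — a synapomorphy uniting that clade.
Most parsimonious ingroup topology: ((((Taxon 7,Taxon 6),Taxon 5),Taxon 9),Taxon 2).
Taxon 2 is sister to the clade containing all other ingroup taxa, so it is the earliest-diverging (most basal) ingroup lineage.

Taxon 2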